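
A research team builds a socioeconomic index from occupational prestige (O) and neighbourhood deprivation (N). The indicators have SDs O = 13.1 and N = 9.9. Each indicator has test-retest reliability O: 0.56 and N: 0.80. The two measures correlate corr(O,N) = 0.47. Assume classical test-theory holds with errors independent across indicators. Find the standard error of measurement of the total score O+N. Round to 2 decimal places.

9.75

Var(total) = 269.62 + 121.909 = 391.529.
True-score variance = 174.51 + 121.909 = 296.418, so reliability = 0.7571.
Error variance = 391.529 − 296.418 = 95.1104; SEM = √95.1104 = 9.75.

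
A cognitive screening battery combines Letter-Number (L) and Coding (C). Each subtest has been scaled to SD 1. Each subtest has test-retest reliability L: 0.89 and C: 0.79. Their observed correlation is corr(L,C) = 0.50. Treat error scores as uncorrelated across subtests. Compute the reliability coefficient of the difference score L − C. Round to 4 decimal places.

0.6800

Var(L−C) = 1 + 1 − 2·0.50 = 2 − 1 = 1.
Because errors are independent across components, Cov(Tᵢ,Tⱼ) = Cov(Xᵢ,Xⱼ); the off-diagonal part of the true-score variance is the same as above.
True-score variance = [0.89 + 0.79] − 1 = 1.68 − 1 = 0.68.
Reliability = 0.68 / 1 = 0.6800.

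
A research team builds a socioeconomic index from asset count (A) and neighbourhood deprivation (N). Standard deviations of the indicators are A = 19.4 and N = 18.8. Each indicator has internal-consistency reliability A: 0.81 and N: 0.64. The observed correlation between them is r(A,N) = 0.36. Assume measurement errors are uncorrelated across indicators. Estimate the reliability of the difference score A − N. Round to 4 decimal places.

0.5746

Var(A−N) = 19.4² + 18.8² − 2·19.4·18.8·0.36 = 729.8 − 262.598 = 467.202.
With uncorrelated errors the cross-covariances are all true-score covariance, so they carry over unchanged; only the diagonal terms shrink to ρᵢσᵢ².
True-score variance = [19.4²·0.81 + 18.8²·0.64] − 262.598 = 531.053 − 262.598 = 268.455.
Reliability = 268.455 / 467.202 = 0.5746.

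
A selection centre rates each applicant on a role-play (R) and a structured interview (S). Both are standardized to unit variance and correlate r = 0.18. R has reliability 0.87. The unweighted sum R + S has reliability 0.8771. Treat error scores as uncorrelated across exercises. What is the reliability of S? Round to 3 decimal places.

0.840

Var(R+S) = 2 + 2·0.18 = 2.360.
True-score variance = ρ_R + ρ_S + 2·0.18, so 0.8771 = (0.87 + ρ_S + 0.36) / 2.360.
ρ_S = 0.8771·2.360 − 0.87 − 0.36 = 0.840.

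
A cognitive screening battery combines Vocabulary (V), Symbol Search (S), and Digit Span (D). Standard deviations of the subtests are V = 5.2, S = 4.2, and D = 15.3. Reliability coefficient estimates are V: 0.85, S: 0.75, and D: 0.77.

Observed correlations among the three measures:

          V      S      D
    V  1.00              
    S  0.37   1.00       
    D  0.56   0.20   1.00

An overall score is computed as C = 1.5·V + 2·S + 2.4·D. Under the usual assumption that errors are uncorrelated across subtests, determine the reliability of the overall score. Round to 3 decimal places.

Var(C) = 1.5²·5.2² + 2²·4.2² + 2.4²·15.3² + 2·[3·5.2·4.2·0.37 + 3.6·5.2·15.3·0.56 + 4.8·4.2·15.3·0.20] = 1479.76 + 492.65 = 1972.41.
Because errors are independent across components, Cov(Tᵢ,Tⱼ) = Cov(Xᵢ,Xⱼ); the off-diagonal part of the true-score variance is the same as above.
True-score variance = [1.5²·5.2²·0.85 + 2²·4.2²·0.75 + 2.4²·15.3²·0.77] + 492.65 = 1142.87 + 492.65 = 1635.52.
Reliability = 1635.52 / 1972.41 = 0.829.

0.829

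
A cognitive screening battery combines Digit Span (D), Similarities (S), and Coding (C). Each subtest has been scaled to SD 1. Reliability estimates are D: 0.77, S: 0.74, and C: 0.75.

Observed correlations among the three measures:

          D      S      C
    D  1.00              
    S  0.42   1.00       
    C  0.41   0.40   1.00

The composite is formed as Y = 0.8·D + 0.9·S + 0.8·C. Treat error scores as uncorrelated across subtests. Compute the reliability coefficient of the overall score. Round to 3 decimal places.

Var(Y) = 0.8² + 0.9² + 0.8² + 2·[0.72·0.42 + 0.64·0.41 + 0.72·0.40] = 2.09 + 1.7056 = 3.7956.
With uncorrelated errors the cross-covariances are all true-score covariance, so they carry over unchanged; only the diagonal terms shrink to ρᵢσᵢ².
True-score variance = [0.8²·0.77 + 0.9²·0.74 + 0.8²·0.75] + 1.7056 = 1.5722 + 1.7056 = 3.2778.
Reliability = 3.2778 / 3.7956 = 0.864.

0.864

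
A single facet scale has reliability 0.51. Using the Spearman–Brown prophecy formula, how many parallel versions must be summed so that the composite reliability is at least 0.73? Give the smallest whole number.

k ≥ ρ*(1−ρ₁)/(ρ₁(1−ρ*)) = 0.73·0.49 / (0.51·0.27) = 2.598.
Smallest integer k = 3.

3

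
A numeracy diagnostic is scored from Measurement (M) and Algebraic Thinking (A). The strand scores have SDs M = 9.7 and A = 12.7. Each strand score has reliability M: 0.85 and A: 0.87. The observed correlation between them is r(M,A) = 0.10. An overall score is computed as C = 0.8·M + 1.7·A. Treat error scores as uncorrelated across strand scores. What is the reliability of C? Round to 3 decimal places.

Var(C) = 0.8²·9.7² + 1.7²·12.7² + 2·[1.36·9.7·12.7·0.10] = 526.346 + 33.5077 = 559.853.
Because errors are independent across components, Cov(Tᵢ,Tⱼ) = Cov(Xᵢ,Xⱼ); the off-diagonal part of the true-score variance is the same as above.
True-score variance = [0.8²·9.7²·0.85 + 1.7²·12.7²·0.87] + 33.5077 = 456.716 + 33.5077 = 490.224.
Reliability = 490.224 / 559.853 = 0.876.

0.876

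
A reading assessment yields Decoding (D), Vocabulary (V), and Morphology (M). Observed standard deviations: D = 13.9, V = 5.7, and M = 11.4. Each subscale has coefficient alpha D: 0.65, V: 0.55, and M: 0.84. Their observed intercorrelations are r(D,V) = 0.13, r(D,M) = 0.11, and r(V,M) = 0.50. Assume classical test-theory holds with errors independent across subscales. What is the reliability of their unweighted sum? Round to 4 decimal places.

0.7836

Var(D+V+M) = 13.9² + 5.7² + 11.4² + 2·[13.9·5.7·0.13 + 13.9·11.4·0.11 + 5.7·11.4·0.50] = 355.66 + 120.441 = 476.101.
Under uncorrelated errors the observed covariances equal the true-score covariances, so only the own-variance terms attenuate.
True-score variance = [13.9²·0.65 + 5.7²·0.55 + 11.4²·0.84] + 120.441 = 252.622 + 120.441 = 373.063.
Reliability = 373.063 / 476.101 = 0.7836.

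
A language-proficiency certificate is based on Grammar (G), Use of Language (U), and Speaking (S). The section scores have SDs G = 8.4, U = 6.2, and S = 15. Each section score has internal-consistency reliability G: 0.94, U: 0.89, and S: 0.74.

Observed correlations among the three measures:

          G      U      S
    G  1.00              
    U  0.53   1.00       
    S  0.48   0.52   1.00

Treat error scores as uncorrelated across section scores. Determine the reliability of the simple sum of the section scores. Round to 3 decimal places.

Var(G+U+S) = 8.4² + 6.2² + 15² + 2·[8.4·6.2·0.53 + 8.4·15·0.48 + 6.2·15·0.52] = 334 + 272.885 = 606.885.
With uncorrelated errors the cross-covariances are all true-score covariance, so they carry over unchanged; only the diagonal terms shrink to ρᵢσᵢ².
True-score variance = [8.4²·0.94 + 6.2²·0.89 + 15²·0.74] + 272.885 = 267.038 + 272.885 = 539.923.
Reliability = 539.923 / 606.885 = 0.890.

0.890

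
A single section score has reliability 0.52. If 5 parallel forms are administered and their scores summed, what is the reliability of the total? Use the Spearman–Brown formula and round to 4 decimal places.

0.8442

ρ_k = kρ / (1 + (k−1)ρ) = 5·0.52 / (1 + 4·0.52) = 2.600 / 3.080 = 0.8442.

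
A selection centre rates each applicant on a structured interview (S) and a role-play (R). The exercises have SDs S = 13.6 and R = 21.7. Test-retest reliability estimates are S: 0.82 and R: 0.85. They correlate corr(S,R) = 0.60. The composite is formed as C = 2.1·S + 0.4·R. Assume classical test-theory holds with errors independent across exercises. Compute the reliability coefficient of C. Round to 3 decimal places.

0.867

Var(C) = 2.1²·13.6² + 0.4²·21.7² + 2·[0.84·13.6·21.7·0.60] = 891.016 + 297.481 = 1188.5.
With uncorrelated errors the cross-covariances are all true-score covariance, so they carry over unchanged; only the diagonal terms shrink to ρᵢσᵢ².
True-score variance = [2.1²·13.6²·0.82 + 0.4²·21.7²·0.85] + 297.481 = 732.893 + 297.481 = 1030.37.
Reliability = 1030.37 / 1188.5 = 0.867.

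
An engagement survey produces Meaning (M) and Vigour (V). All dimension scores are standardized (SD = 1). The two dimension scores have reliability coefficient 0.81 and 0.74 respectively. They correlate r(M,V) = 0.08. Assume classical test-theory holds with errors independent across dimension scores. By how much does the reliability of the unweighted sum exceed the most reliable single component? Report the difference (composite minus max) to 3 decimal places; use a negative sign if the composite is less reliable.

Var(sum) = 2 + 0.16 = 2.16; true-score variance = 1.55 + 0.16 = 1.71; composite reliability = 0.7917.
Max component reliability = 0.8100.
Difference = 0.7917 − 0.8100 = -0.018.

-0.018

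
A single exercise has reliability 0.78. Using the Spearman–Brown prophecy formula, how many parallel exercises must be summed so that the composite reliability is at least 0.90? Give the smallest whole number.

3

k ≥ ρ*(1−ρ₁)/(ρ₁(1−ρ*)) = 0.90·0.22 / (0.78·0.10) = 2.538.
Smallest integer k = 3.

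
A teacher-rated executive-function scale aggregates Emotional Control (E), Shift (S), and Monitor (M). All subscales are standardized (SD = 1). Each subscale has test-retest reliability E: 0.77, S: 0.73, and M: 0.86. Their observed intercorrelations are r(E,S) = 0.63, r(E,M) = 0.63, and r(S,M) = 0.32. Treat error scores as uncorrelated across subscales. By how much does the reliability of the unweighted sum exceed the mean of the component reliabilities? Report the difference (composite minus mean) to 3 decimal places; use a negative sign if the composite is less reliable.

0.109

Var(sum) = 3 + 3.16 = 6.16; true-score variance = 2.36 + 3.16 = 5.52; composite reliability = 0.8961.
Mean component reliability = 0.7867.
Difference = 0.8961 − 0.7867 = 0.109.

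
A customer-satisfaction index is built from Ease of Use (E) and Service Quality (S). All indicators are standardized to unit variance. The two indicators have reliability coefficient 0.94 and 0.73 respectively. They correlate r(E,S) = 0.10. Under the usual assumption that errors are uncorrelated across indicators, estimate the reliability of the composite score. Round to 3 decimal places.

0.850

Var(E+S) = 2 + 2·[0.10] = 2 + 0.2 = 2.2.
Because errors are independent across components, Cov(Tᵢ,Tⱼ) = Cov(Xᵢ,Xⱼ); the off-diagonal part of the true-score variance is the same as above.
True-score variance = [0.94 + 0.73] + 0.2 = 1.67 + 0.2 = 1.87.
Reliability = 1.87 / 2.2 = 0.850.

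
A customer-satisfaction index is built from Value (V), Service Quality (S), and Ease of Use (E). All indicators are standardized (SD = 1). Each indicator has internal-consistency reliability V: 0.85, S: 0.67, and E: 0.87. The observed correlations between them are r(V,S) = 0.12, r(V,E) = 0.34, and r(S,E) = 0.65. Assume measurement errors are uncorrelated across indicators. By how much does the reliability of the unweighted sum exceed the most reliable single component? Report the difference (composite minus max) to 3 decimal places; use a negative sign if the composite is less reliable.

Var(sum) = 3 + 2.22 = 5.22; true-score variance = 2.39 + 2.22 = 4.61; composite reliability = 0.8831.
Max component reliability = 0.8700.
Difference = 0.8831 − 0.8700 = 0.013.

0.013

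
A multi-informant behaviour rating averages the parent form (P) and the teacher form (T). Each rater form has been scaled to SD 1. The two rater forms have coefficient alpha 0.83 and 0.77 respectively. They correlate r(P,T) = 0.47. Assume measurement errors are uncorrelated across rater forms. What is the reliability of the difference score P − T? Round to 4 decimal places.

Var(P−T) = 1 + 1 − 2·0.47 = 2 − 0.94 = 1.06.
With uncorrelated errors the cross-covariances are all true-score covariance, so they carry over unchanged; only the diagonal terms shrink to ρᵢσᵢ².
True-score variance = [0.83 + 0.77] − 0.94 = 1.6 − 0.94 = 0.66.
Reliability = 0.66 / 1.06 = 0.6226.

0.6226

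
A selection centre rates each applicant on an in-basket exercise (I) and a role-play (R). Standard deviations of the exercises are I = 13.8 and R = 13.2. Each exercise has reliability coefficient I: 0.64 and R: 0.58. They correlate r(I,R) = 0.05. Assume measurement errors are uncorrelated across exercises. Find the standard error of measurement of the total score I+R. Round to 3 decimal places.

11.905

Var(total) = 364.68 + 18.216 = 382.896.
True-score variance = 222.941 + 18.216 = 241.157, so reliability = 0.6298.
Error variance = 382.896 − 241.157 = 141.739; SEM = √141.739 = 11.905.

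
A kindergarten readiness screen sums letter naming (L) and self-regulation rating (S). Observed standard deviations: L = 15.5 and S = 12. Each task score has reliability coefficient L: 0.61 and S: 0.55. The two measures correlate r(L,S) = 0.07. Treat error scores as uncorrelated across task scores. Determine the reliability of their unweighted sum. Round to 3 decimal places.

Var(L+S) = 15.5² + 12² + 2·[15.5·12·0.07] = 384.25 + 26.04 = 410.29.
Under uncorrelated errors the observed covariances equal the true-score covariances, so only the own-variance terms attenuate.
True-score variance = [15.5²·0.61 + 12²·0.55] + 26.04 = 225.752 + 26.04 = 251.792.
Reliability = 251.792 / 410.29 = 0.614.

0.614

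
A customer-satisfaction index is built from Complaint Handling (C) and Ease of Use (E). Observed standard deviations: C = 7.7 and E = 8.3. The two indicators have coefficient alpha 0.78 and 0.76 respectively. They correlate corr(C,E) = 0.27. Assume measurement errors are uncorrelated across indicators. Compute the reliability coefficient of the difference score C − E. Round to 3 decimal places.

Var(C−E) = 7.7² + 8.3² − 2·7.7·8.3·0.27 = 128.18 − 34.5114 = 93.6686.
With uncorrelated errors the cross-covariances are all true-score covariance, so they carry over unchanged; only the diagonal terms shrink to ρᵢσᵢ².
True-score variance = [7.7²·0.78 + 8.3²·0.76] − 34.5114 = 98.6026 − 34.5114 = 64.0912.
Reliability = 64.0912 / 93.6686 = 0.684.

0.684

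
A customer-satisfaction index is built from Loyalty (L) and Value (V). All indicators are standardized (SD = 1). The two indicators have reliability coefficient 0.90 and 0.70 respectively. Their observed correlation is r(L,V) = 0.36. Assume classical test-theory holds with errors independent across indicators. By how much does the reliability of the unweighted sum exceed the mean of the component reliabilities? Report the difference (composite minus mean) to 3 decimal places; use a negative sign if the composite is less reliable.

0.053

Var(sum) = 2 + 0.72 = 2.72; true-score variance = 1.6 + 0.72 = 2.32; composite reliability = 0.8529.
Mean component reliability = 0.8000.
Difference = 0.8529 − 0.8000 = 0.053.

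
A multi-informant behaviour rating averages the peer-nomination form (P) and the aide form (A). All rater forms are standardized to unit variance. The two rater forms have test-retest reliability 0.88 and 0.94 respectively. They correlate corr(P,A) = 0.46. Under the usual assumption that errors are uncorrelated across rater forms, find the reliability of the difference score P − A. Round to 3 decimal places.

Var(P−A) = 1 + 1 − 2·0.46 = 2 − 0.92 = 1.08.
Because errors are independent across components, Cov(Tᵢ,Tⱼ) = Cov(Xᵢ,Xⱼ); the off-diagonal part of the true-score variance is the same as above.
True-score variance = [0.88 + 0.94] − 0.92 = 1.82 − 0.92 = 0.9.
Reliability = 0.9 / 1.08 = 0.833.

0.833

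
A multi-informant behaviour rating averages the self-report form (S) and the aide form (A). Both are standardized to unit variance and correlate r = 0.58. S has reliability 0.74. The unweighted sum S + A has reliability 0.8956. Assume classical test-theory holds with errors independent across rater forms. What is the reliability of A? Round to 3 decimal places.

0.930

Var(S+A) = 2 + 2·0.58 = 3.160.
True-score variance = ρ_S + ρ_A + 2·0.58, so 0.8956 = (0.74 + ρ_A + 1.16) / 3.160.
ρ_A = 0.8956·3.160 − 0.74 − 1.16 = 0.930.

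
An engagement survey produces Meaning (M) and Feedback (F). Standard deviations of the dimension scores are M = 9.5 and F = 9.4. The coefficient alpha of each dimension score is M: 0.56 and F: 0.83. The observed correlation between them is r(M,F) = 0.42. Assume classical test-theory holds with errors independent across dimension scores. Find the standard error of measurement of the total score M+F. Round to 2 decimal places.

7.40

Var(total) = 178.61 + 75.012 = 253.622.
True-score variance = 123.879 + 75.012 = 198.891, so reliability = 0.7842.
Error variance = 253.622 − 198.891 = 54.7312; SEM = √54.7312 = 7.40.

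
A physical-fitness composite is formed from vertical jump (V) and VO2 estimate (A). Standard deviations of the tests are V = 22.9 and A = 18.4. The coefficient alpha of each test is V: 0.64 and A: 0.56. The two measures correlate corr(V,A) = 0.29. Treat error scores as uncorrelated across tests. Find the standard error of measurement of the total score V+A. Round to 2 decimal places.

Var(total) = 862.97 + 244.389 = 1107.36.
True-score variance = 525.216 + 244.389 = 769.605, so reliability = 0.6950.
Error variance = 1107.36 − 769.605 = 337.754; SEM = √337.754 = 18.38.

18.38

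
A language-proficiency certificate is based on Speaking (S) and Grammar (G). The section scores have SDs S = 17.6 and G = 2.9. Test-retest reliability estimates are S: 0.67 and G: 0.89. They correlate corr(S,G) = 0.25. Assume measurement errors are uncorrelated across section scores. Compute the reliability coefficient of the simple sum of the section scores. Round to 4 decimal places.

0.6999

Var(S+G) = 17.6² + 2.9² + 2·[17.6·2.9·0.25] = 318.17 + 25.52 = 343.69.
With uncorrelated errors the cross-covariances are all true-score covariance, so they carry over unchanged; only the diagonal terms shrink to ρᵢσᵢ².
True-score variance = [17.6²·0.67 + 2.9²·0.89] + 25.52 = 215.024 + 25.52 = 240.544.
Reliability = 240.544 / 343.69 = 0.6999.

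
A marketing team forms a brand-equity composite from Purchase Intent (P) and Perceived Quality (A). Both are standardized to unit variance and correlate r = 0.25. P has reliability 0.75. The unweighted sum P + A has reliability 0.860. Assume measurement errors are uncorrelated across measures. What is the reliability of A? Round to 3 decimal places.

Var(P+A) = 2 + 2·0.25 = 2.500.
True-score variance = ρ_P + ρ_A + 2·0.25, so 0.860 = (0.75 + ρ_A + 0.50) / 2.500.
ρ_A = 0.860·2.500 − 0.75 − 0.50 = 0.900.

0.900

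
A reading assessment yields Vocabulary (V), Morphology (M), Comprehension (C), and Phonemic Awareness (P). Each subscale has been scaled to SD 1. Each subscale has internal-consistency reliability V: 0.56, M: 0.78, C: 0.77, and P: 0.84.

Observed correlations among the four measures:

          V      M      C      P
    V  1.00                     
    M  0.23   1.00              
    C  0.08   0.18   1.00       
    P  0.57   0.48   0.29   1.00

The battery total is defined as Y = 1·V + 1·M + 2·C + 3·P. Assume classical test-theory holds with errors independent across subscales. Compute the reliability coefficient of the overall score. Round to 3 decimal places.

Var(Y) = 1 + 1 + 2² + 3² + 2·[0.23 + 2·0.08 + 3·0.57 + 2·0.18 + 3·0.48 + 6·0.29] = 15 + 11.28 = 26.28.
Because errors are independent across components, Cov(Tᵢ,Tⱼ) = Cov(Xᵢ,Xⱼ); the off-diagonal part of the true-score variance is the same as above.
True-score variance = [0.56 + 0.78 + 2²·0.77 + 3²·0.84] + 11.28 = 11.98 + 11.28 = 23.26.
Reliability = 23.26 / 26.28 = 0.885.

0.885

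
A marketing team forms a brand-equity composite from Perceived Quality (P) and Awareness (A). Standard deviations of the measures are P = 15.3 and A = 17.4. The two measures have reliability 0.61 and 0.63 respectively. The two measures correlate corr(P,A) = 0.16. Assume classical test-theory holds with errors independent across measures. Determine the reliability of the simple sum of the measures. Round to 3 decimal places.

Var(P+A) = 15.3² + 17.4² + 2·[15.3·17.4·0.16] = 536.85 + 85.1904 = 622.04.
With uncorrelated errors the cross-covariances are all true-score covariance, so they carry over unchanged; only the diagonal terms shrink to ρᵢσᵢ².
True-score variance = [15.3²·0.61 + 17.4²·0.63] + 85.1904 = 333.534 + 85.1904 = 418.724.
Reliability = 418.724 / 622.04 = 0.673.

0.673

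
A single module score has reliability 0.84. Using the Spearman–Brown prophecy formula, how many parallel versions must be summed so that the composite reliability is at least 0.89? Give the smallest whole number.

k ≥ ρ*(1−ρ₁)/(ρ₁(1−ρ*)) = 0.89·0.16 / (0.84·0.11) = 1.541.
Smallest integer k = 2.

2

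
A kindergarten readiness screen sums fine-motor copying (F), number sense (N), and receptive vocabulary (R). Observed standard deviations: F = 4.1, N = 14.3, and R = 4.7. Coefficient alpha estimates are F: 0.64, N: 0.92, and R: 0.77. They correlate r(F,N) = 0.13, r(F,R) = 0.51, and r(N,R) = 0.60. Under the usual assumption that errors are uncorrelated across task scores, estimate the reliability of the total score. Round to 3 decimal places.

0.923

Var(F+N+R) = 4.1² + 14.3² + 4.7² + 2·[4.1·14.3·0.13 + 4.1·4.7·0.51 + 14.3·4.7·0.60] = 243.39 + 115.551 = 358.941.
Under uncorrelated errors the observed covariances equal the true-score covariances, so only the own-variance terms attenuate.
True-score variance = [4.1²·0.64 + 14.3²·0.92 + 4.7²·0.77] + 115.551 = 215.899 + 115.551 = 331.45.
Reliability = 331.45 / 358.941 = 0.923.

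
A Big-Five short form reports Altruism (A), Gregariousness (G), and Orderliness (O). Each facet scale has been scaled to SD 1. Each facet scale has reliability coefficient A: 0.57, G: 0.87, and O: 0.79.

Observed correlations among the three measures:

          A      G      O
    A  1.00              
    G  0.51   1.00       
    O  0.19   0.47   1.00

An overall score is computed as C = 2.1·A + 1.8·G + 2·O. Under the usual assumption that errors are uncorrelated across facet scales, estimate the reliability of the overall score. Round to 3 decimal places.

Var(C) = 2.1² + 1.8² + 2² + 2·[3.78·0.51 + 4.2·0.19 + 3.6·0.47] = 11.65 + 8.8356 = 20.4856.
Under uncorrelated errors the observed covariances equal the true-score covariances, so only the own-variance terms attenuate.
True-score variance = [2.1²·0.57 + 1.8²·0.87 + 2²·0.79] + 8.8356 = 8.4925 + 8.8356 = 17.3281.
Reliability = 17.3281 / 20.4856 = 0.846.

0.846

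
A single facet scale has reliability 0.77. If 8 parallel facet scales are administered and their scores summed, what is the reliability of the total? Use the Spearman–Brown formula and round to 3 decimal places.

0.964

ρ_k = kρ / (1 + (k−1)ρ) = 8·0.77 / (1 + 7·0.77) = 6.160 / 6.390 = 0.964.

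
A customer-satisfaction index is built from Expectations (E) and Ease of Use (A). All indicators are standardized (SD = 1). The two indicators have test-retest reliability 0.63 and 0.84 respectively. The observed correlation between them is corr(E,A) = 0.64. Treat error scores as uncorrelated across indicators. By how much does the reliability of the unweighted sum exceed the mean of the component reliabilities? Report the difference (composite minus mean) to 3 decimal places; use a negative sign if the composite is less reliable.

0.103

Var(sum) = 2 + 1.28 = 3.28; true-score variance = 1.47 + 1.28 = 2.75; composite reliability = 0.8384.
Mean component reliability = 0.7350.
Difference = 0.8384 − 0.7350 = 0.103.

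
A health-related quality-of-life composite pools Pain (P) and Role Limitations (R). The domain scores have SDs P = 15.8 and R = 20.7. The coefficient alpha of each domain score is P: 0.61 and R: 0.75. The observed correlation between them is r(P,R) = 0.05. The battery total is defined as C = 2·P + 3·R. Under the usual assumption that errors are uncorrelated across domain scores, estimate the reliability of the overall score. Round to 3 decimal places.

0.732

Var(C) = 2²·15.8² + 3²·20.7² + 2·[6·15.8·20.7·0.05] = 4854.97 + 196.236 = 5051.21.
Because errors are independent across components, Cov(Tᵢ,Tⱼ) = Cov(Xᵢ,Xⱼ); the off-diagonal part of the true-score variance is the same as above.
True-score variance = [2²·15.8²·0.61 + 3²·20.7²·0.75] + 196.236 = 3501.43 + 196.236 = 3697.67.
Reliability = 3697.67 / 5051.21 = 0.732.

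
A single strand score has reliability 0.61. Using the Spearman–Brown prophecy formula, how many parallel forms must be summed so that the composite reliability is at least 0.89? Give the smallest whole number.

6

k ≥ ρ*(1−ρ₁)/(ρ₁(1−ρ*)) = 0.89·0.39 / (0.61·0.11) = 5.173.
Smallest integer k = 6.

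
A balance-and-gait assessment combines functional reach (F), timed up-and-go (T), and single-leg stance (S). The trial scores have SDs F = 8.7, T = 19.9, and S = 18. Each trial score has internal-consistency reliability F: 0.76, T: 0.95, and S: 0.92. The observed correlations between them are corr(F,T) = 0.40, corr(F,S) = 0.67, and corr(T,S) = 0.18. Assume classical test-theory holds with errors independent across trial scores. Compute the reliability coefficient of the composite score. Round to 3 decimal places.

Var(F+T+S) = 8.7² + 19.9² + 18² + 2·[8.7·19.9·0.40 + 8.7·18·0.67 + 19.9·18·0.18] = 795.7 + 477.3 = 1273.
Because errors are independent across components, Cov(Tᵢ,Tⱼ) = Cov(Xᵢ,Xⱼ); the off-diagonal part of the true-score variance is the same as above.
True-score variance = [8.7²·0.76 + 19.9²·0.95 + 18²·0.92] + 477.3 = 731.814 + 477.3 = 1209.11.
Reliability = 1209.11 / 1273 = 0.950.

0.950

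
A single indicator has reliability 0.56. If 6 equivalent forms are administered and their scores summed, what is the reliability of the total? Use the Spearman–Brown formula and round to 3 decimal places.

ρ_k = kρ / (1 + (k−1)ρ) = 6·0.56 / (1 + 5·0.56) = 3.360 / 3.800 = 0.884.

0.884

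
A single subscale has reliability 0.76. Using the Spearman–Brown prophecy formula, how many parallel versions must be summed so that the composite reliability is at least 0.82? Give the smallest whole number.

k ≥ ρ*(1−ρ₁)/(ρ₁(1−ρ*)) = 0.82·0.24 / (0.76·0.18) = 1.439.
Smallest integer k = 2.

2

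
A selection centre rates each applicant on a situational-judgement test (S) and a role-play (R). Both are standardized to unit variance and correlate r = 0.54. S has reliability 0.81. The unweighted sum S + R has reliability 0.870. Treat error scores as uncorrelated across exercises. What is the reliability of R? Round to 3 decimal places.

Var(S+R) = 2 + 2·0.54 = 3.080.
True-score variance = ρ_S + ρ_R + 2·0.54, so 0.870 = (0.81 + ρ_R + 1.08) / 3.080.
ρ_R = 0.870·3.080 − 0.81 − 1.08 = 0.790.

0.790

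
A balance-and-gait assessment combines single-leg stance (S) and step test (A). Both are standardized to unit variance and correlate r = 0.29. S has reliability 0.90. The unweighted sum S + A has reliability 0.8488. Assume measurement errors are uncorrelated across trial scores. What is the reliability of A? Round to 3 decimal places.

Var(S+A) = 2 + 2·0.29 = 2.580.
True-score variance = ρ_S + ρ_A + 2·0.29, so 0.8488 = (0.90 + ρ_A + 0.58) / 2.580.
ρ_A = 0.8488·2.580 − 0.90 − 0.58 = 0.710.

0.710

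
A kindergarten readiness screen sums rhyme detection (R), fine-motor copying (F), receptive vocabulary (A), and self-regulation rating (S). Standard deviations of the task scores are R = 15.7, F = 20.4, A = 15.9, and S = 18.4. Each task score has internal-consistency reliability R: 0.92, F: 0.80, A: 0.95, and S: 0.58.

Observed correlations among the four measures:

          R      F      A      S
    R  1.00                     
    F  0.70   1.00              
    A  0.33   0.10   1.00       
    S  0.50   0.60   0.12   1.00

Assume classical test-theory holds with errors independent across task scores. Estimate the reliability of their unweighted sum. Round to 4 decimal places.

Var(R+F+A+S) = 15.7² + 20.4² + 15.9² + 18.4² + 2·[15.7·20.4·0.70 + 15.7·15.9·0.33 + 15.7·18.4·0.50 + 20.4·15.9·0.10 + 20.4·18.4·0.60 + 15.9·18.4·0.12] = 1254.02 + 1487.55 = 2741.57.
Because errors are independent across components, Cov(Tᵢ,Tⱼ) = Cov(Xᵢ,Xⱼ); the off-diagonal part of the true-score variance is the same as above.
True-score variance = [15.7²·0.92 + 20.4²·0.80 + 15.9²·0.95 + 18.4²·0.58] + 1487.55 = 996.233 + 1487.55 = 2483.78.
Reliability = 2483.78 / 2741.57 = 0.9060.

0.9060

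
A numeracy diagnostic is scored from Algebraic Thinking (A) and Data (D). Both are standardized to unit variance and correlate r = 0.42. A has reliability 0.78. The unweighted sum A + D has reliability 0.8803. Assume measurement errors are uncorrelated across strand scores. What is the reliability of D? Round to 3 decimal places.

0.880

Var(A+D) = 2 + 2·0.42 = 2.840.
True-score variance = ρ_A + ρ_D + 2·0.42, so 0.8803 = (0.78 + ρ_D + 0.84) / 2.840.
ρ_D = 0.8803·2.840 − 0.78 − 0.84 = 0.880.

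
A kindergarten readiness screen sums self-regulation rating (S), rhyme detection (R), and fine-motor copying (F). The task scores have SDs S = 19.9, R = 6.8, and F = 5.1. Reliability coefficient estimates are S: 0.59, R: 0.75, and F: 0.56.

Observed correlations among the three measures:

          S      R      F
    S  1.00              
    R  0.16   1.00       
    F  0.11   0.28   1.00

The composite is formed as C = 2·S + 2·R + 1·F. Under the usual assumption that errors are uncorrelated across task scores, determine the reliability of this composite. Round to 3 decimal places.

0.655

Var(C) = 2²·19.9² + 2²·6.8² + 5.1² + 2·[4·19.9·6.8·0.16 + 2·19.9·5.1·0.11 + 2·6.8·5.1·0.28] = 1795.01 + 256.707 = 2051.72.
Under uncorrelated errors the observed covariances equal the true-score covariances, so only the own-variance terms attenuate.
True-score variance = [2²·19.9²·0.59 + 2²·6.8²·0.75 + 5.1²·0.56] + 256.707 = 1087.87 + 256.707 = 1344.58.
Reliability = 1344.58 / 2051.72 = 0.655.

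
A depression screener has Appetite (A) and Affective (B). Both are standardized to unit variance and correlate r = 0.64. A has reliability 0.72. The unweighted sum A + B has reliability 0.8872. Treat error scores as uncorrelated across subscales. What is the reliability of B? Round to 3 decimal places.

Var(A+B) = 2 + 2·0.64 = 3.280.
True-score variance = ρ_A + ρ_B + 2·0.64, so 0.8872 = (0.72 + ρ_B + 1.28) / 3.280.
ρ_B = 0.8872·3.280 − 0.72 − 1.28 = 0.910.

0.910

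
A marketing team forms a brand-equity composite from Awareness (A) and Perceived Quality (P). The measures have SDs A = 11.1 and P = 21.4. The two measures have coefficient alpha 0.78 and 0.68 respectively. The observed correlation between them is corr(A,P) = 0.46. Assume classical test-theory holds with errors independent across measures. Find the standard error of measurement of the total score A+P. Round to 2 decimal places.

13.18

Var(total) = 581.17 + 218.537 = 799.707.
True-score variance = 407.517 + 218.537 = 626.053, so reliability = 0.7829.
Error variance = 799.707 − 626.053 = 173.653; SEM = √173.653 = 13.18.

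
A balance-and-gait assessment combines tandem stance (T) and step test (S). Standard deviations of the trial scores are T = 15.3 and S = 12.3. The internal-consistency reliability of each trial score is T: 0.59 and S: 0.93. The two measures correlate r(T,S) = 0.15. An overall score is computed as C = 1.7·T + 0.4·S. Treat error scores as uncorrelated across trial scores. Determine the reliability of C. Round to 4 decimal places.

0.6224

Var(C) = 1.7²·15.3² + 0.4²·12.3² + 2·[0.68·15.3·12.3·0.15] = 700.727 + 38.3908 = 739.117.
With uncorrelated errors the cross-covariances are all true-score covariance, so they carry over unchanged; only the diagonal terms shrink to ρᵢσᵢ².
True-score variance = [1.7²·15.3²·0.59 + 0.4²·12.3²·0.93] + 38.3908 = 421.659 + 38.3908 = 460.05.
Reliability = 460.05 / 739.117 = 0.6224.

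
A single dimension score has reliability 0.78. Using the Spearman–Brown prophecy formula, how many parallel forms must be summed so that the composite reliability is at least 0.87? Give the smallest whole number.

2

k ≥ ρ*(1−ρ₁)/(ρ₁(1−ρ*)) = 0.87·0.22 / (0.78·0.13) = 1.888.
Smallest integer k = 2.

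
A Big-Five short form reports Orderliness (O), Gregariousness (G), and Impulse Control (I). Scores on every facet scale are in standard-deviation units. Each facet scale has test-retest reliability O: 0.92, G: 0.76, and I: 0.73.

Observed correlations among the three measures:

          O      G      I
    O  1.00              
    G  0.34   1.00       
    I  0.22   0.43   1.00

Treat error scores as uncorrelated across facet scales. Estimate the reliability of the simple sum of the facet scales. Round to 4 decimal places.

Var(O+G+I) = 3 + 2·[0.34 + 0.22 + 0.43] = 3 + 1.98 = 4.98.
With uncorrelated errors the cross-covariances are all true-score covariance, so they carry over unchanged; only the diagonal terms shrink to ρᵢσᵢ².
True-score variance = [0.92 + 0.76 + 0.73] + 1.98 = 2.41 + 1.98 = 4.39.
Reliability = 4.39 / 4.98 = 0.8815.

0.8815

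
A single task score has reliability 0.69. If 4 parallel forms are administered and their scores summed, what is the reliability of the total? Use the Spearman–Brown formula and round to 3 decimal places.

ρ_k = kρ / (1 + (k−1)ρ) = 4·0.69 / (1 + 3·0.69) = 2.760 / 3.070 = 0.899.

0.899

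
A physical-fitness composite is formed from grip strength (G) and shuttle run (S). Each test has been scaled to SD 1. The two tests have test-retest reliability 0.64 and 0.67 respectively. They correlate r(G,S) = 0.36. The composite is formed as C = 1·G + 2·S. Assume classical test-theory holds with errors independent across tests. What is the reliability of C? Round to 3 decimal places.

Var(C) = 1 + 2² + 2·[2·0.36] = 5 + 1.44 = 6.44.
Under uncorrelated errors the observed covariances equal the true-score covariances, so only the own-variance terms attenuate.
True-score variance = [0.64 + 2²·0.67] + 1.44 = 3.32 + 1.44 = 4.76.
Reliability = 4.76 / 6.44 = 0.739.

0.739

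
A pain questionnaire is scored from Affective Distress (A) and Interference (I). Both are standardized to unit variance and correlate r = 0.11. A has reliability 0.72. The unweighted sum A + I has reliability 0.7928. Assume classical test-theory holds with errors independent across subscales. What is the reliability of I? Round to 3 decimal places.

Var(A+I) = 2 + 2·0.11 = 2.220.
True-score variance = ρ_A + ρ_I + 2·0.11, so 0.7928 = (0.72 + ρ_I + 0.22) / 2.220.
ρ_I = 0.7928·2.220 − 0.72 − 0.22 = 0.820.

0.820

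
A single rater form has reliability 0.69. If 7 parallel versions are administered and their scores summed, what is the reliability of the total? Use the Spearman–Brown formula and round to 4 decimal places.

ρ_k = kρ / (1 + (k−1)ρ) = 7·0.69 / (1 + 6·0.69) = 4.830 / 5.140 = 0.9397.

0.9397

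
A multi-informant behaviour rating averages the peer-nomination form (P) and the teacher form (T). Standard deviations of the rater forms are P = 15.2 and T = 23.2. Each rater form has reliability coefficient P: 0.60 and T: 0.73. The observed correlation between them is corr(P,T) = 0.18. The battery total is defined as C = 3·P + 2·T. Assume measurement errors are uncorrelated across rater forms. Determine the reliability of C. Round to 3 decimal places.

Var(C) = 3²·15.2² + 2²·23.2² + 2·[6·15.2·23.2·0.18] = 4232.32 + 761.702 = 4994.02.
Under uncorrelated errors the observed covariances equal the true-score covariances, so only the own-variance terms attenuate.
True-score variance = [3²·15.2²·0.60 + 2²·23.2²·0.73] + 761.702 = 2819.28 + 761.702 = 3580.98.
Reliability = 3580.98 / 4994.02 = 0.717.

0.717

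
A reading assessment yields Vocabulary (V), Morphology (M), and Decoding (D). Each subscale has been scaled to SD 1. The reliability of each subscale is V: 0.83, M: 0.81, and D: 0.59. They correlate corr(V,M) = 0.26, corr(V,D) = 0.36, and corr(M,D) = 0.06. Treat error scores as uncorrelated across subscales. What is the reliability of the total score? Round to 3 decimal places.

0.823

Var(V+M+D) = 3 + 2·[0.26 + 0.36 + 0.06] = 3 + 1.36 = 4.36.
Because errors are independent across components, Cov(Tᵢ,Tⱼ) = Cov(Xᵢ,Xⱼ); the off-diagonal part of the true-score variance is the same as above.
True-score variance = [0.83 + 0.81 + 0.59] + 1.36 = 2.23 + 1.36 = 3.59.
Reliability = 3.59 / 4.36 = 0.823.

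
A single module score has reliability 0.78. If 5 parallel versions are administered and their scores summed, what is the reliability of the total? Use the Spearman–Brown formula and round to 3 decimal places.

ρ_k = kρ / (1 + (k−1)ρ) = 5·0.78 / (1 + 4·0.78) = 3.900 / 4.120 = 0.947.

0.947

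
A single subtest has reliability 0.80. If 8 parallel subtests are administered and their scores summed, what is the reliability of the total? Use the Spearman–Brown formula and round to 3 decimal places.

0.970

ρ_k = kρ / (1 + (k−1)ρ) = 8·0.80 / (1 + 7·0.80) = 6.400 / 6.600 = 0.970.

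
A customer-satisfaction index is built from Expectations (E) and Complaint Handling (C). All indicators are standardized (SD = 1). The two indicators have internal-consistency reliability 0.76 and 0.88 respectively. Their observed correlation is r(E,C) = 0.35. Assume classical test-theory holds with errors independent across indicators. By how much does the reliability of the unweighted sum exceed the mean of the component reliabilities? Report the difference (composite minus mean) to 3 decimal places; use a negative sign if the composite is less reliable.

0.047

Var(sum) = 2 + 0.7 = 2.7; true-score variance = 1.64 + 0.7 = 2.34; composite reliability = 0.8667.
Mean component reliability = 0.8200.
Difference = 0.8667 − 0.8200 = 0.047.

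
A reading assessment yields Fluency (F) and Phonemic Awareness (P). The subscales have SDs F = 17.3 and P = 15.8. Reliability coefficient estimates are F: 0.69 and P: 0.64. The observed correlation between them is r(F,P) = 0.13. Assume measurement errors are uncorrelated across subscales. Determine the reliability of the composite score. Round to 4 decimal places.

Var(F+P) = 17.3² + 15.8² + 2·[17.3·15.8·0.13] = 548.93 + 71.0684 = 619.998.
Under uncorrelated errors the observed covariances equal the true-score covariances, so only the own-variance terms attenuate.
True-score variance = [17.3²·0.69 + 15.8²·0.64] + 71.0684 = 366.28 + 71.0684 = 437.348.
Reliability = 437.348 / 619.998 = 0.7054.

0.7054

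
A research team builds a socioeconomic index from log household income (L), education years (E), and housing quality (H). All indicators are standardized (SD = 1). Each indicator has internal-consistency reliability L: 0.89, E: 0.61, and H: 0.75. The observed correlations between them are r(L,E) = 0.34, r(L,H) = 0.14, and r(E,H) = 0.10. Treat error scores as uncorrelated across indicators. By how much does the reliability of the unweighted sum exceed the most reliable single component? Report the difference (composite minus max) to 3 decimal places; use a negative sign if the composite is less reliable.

Var(sum) = 3 + 1.16 = 4.16; true-score variance = 2.25 + 1.16 = 3.41; composite reliability = 0.8197.
Max component reliability = 0.8900.
Difference = 0.8197 − 0.8900 = -0.070.

-0.070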